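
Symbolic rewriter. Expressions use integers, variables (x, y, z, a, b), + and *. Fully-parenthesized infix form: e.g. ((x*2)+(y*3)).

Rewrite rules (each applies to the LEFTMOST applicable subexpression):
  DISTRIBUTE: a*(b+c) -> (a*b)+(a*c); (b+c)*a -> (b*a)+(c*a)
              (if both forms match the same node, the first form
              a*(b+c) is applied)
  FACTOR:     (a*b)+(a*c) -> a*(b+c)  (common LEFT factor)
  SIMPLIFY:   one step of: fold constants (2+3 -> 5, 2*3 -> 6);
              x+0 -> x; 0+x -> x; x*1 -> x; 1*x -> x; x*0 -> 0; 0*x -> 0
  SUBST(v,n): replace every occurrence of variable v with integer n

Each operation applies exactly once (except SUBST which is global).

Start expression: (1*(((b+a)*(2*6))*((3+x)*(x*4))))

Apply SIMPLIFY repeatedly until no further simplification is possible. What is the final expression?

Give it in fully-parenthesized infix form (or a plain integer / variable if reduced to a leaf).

Answer: (((b+a)*12)*((3+x)*(x*4)))

Derivation:
Start: (1*(((b+a)*(2*6))*((3+x)*(x*4))))
Step 1: at root: (1*(((b+a)*(2*6))*((3+x)*(x*4)))) -> (((b+a)*(2*6))*((3+x)*(x*4))); overall: (1*(((b+a)*(2*6))*((3+x)*(x*4)))) -> (((b+a)*(2*6))*((3+x)*(x*4)))
Step 2: at LR: (2*6) -> 12; overall: (((b+a)*(2*6))*((3+x)*(x*4))) -> (((b+a)*12)*((3+x)*(x*4)))
Fixed point: (((b+a)*12)*((3+x)*(x*4)))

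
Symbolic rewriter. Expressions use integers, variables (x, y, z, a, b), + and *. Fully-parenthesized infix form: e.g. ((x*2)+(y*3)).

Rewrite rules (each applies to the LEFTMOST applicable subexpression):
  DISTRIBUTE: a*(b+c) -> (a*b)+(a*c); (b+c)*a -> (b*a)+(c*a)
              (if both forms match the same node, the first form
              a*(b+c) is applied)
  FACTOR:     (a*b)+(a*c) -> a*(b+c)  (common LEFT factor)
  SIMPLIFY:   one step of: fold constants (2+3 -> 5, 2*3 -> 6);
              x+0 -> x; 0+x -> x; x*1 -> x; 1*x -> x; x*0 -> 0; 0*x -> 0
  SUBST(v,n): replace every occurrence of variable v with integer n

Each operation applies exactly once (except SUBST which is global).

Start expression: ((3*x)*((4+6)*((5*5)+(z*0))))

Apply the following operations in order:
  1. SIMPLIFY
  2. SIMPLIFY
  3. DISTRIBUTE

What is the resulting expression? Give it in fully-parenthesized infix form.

Start: ((3*x)*((4+6)*((5*5)+(z*0))))
Apply SIMPLIFY at RL (target: (4+6)): ((3*x)*((4+6)*((5*5)+(z*0)))) -> ((3*x)*(10*((5*5)+(z*0))))
Apply SIMPLIFY at RRL (target: (5*5)): ((3*x)*(10*((5*5)+(z*0)))) -> ((3*x)*(10*(25+(z*0))))
Apply DISTRIBUTE at R (target: (10*(25+(z*0)))): ((3*x)*(10*(25+(z*0)))) -> ((3*x)*((10*25)+(10*(z*0))))

Answer: ((3*x)*((10*25)+(10*(z*0))))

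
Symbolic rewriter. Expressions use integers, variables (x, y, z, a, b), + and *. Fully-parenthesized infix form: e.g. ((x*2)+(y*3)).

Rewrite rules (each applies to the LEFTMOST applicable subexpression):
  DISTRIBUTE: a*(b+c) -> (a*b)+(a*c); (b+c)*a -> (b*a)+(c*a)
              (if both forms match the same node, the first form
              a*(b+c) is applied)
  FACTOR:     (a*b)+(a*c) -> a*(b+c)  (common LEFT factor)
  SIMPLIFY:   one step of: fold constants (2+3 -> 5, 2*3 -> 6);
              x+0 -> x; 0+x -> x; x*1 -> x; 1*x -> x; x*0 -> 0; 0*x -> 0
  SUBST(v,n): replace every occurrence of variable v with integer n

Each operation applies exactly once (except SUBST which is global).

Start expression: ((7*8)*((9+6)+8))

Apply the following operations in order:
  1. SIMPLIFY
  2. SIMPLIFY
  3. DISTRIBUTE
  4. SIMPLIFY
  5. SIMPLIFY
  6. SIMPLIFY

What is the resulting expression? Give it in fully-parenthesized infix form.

Start: ((7*8)*((9+6)+8))
Apply SIMPLIFY at L (target: (7*8)): ((7*8)*((9+6)+8)) -> (56*((9+6)+8))
Apply SIMPLIFY at RL (target: (9+6)): (56*((9+6)+8)) -> (56*(15+8))
Apply DISTRIBUTE at root (target: (56*(15+8))): (56*(15+8)) -> ((56*15)+(56*8))
Apply SIMPLIFY at L (target: (56*15)): ((56*15)+(56*8)) -> (840+(56*8))
Apply SIMPLIFY at R (target: (56*8)): (840+(56*8)) -> (840+448)
Apply SIMPLIFY at root (target: (840+448)): (840+448) -> 1288

Answer: 1288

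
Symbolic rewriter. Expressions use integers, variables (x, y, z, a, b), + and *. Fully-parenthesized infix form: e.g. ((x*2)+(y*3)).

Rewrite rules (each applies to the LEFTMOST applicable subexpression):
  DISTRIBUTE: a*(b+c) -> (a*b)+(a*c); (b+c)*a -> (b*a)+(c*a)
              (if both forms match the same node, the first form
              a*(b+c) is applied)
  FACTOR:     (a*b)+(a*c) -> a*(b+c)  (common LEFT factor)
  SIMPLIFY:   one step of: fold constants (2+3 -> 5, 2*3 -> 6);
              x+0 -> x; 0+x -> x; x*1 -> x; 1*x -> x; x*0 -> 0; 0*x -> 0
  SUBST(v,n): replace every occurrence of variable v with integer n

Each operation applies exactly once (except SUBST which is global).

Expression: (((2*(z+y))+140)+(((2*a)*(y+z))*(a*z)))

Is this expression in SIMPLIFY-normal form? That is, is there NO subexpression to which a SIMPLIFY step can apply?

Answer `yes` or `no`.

Answer: yes

Derivation:
Expression: (((2*(z+y))+140)+(((2*a)*(y+z))*(a*z)))
Scanning for simplifiable subexpressions (pre-order)...
  at root: (((2*(z+y))+140)+(((2*a)*(y+z))*(a*z))) (not simplifiable)
  at L: ((2*(z+y))+140) (not simplifiable)
  at LL: (2*(z+y)) (not simplifiable)
  at LLR: (z+y) (not simplifiable)
  at R: (((2*a)*(y+z))*(a*z)) (not simplifiable)
  at RL: ((2*a)*(y+z)) (not simplifiable)
  at RLL: (2*a) (not simplifiable)
  at RLR: (y+z) (not simplifiable)
  at RR: (a*z) (not simplifiable)
Result: no simplifiable subexpression found -> normal form.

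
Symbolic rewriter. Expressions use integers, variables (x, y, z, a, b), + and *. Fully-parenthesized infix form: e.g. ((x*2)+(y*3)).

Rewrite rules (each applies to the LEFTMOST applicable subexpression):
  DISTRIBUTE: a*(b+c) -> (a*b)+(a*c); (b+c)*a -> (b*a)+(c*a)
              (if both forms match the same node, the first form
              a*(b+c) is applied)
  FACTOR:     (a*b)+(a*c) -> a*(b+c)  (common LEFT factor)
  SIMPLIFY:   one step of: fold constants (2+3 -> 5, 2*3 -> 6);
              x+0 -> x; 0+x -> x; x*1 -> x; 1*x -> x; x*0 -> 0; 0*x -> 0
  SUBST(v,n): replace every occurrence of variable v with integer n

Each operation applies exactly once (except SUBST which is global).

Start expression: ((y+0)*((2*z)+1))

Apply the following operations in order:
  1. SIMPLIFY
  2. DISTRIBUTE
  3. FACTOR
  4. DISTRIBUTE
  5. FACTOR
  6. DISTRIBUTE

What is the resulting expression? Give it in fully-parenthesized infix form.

Answer: ((y*(2*z))+(y*1))

Derivation:
Start: ((y+0)*((2*z)+1))
Apply SIMPLIFY at L (target: (y+0)): ((y+0)*((2*z)+1)) -> (y*((2*z)+1))
Apply DISTRIBUTE at root (target: (y*((2*z)+1))): (y*((2*z)+1)) -> ((y*(2*z))+(y*1))
Apply FACTOR at root (target: ((y*(2*z))+(y*1))): ((y*(2*z))+(y*1)) -> (y*((2*z)+1))
Apply DISTRIBUTE at root (target: (y*((2*z)+1))): (y*((2*z)+1)) -> ((y*(2*z))+(y*1))
Apply FACTOR at root (target: ((y*(2*z))+(y*1))): ((y*(2*z))+(y*1)) -> (y*((2*z)+1))
Apply DISTRIBUTE at root (target: (y*((2*z)+1))): (y*((2*z)+1)) -> ((y*(2*z))+(y*1))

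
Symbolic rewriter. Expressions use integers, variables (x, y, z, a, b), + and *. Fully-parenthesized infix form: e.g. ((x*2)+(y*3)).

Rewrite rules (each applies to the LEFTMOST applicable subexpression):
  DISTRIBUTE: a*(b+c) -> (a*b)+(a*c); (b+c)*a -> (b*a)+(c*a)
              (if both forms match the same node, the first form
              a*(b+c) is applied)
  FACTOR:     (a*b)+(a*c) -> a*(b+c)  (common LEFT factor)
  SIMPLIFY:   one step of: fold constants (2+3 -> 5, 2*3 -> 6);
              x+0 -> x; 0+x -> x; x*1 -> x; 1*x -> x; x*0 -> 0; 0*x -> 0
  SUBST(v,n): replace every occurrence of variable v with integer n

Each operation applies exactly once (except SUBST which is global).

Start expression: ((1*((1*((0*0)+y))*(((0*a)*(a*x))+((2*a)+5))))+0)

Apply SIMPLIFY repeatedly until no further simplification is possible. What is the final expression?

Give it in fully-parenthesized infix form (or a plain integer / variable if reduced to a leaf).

Start: ((1*((1*((0*0)+y))*(((0*a)*(a*x))+((2*a)+5))))+0)
Step 1: at root: ((1*((1*((0*0)+y))*(((0*a)*(a*x))+((2*a)+5))))+0) -> (1*((1*((0*0)+y))*(((0*a)*(a*x))+((2*a)+5)))); overall: ((1*((1*((0*0)+y))*(((0*a)*(a*x))+((2*a)+5))))+0) -> (1*((1*((0*0)+y))*(((0*a)*(a*x))+((2*a)+5))))
Step 2: at root: (1*((1*((0*0)+y))*(((0*a)*(a*x))+((2*a)+5)))) -> ((1*((0*0)+y))*(((0*a)*(a*x))+((2*a)+5))); overall: (1*((1*((0*0)+y))*(((0*a)*(a*x))+((2*a)+5)))) -> ((1*((0*0)+y))*(((0*a)*(a*x))+((2*a)+5)))
Step 3: at L: (1*((0*0)+y)) -> ((0*0)+y); overall: ((1*((0*0)+y))*(((0*a)*(a*x))+((2*a)+5))) -> (((0*0)+y)*(((0*a)*(a*x))+((2*a)+5)))
Step 4: at LL: (0*0) -> 0; overall: (((0*0)+y)*(((0*a)*(a*x))+((2*a)+5))) -> ((0+y)*(((0*a)*(a*x))+((2*a)+5)))
Step 5: at L: (0+y) -> y; overall: ((0+y)*(((0*a)*(a*x))+((2*a)+5))) -> (y*(((0*a)*(a*x))+((2*a)+5)))
Step 6: at RLL: (0*a) -> 0; overall: (y*(((0*a)*(a*x))+((2*a)+5))) -> (y*((0*(a*x))+((2*a)+5)))
Step 7: at RL: (0*(a*x)) -> 0; overall: (y*((0*(a*x))+((2*a)+5))) -> (y*(0+((2*a)+5)))
Step 8: at R: (0+((2*a)+5)) -> ((2*a)+5); overall: (y*(0+((2*a)+5))) -> (y*((2*a)+5))
Fixed point: (y*((2*a)+5))

Answer: (y*((2*a)+5))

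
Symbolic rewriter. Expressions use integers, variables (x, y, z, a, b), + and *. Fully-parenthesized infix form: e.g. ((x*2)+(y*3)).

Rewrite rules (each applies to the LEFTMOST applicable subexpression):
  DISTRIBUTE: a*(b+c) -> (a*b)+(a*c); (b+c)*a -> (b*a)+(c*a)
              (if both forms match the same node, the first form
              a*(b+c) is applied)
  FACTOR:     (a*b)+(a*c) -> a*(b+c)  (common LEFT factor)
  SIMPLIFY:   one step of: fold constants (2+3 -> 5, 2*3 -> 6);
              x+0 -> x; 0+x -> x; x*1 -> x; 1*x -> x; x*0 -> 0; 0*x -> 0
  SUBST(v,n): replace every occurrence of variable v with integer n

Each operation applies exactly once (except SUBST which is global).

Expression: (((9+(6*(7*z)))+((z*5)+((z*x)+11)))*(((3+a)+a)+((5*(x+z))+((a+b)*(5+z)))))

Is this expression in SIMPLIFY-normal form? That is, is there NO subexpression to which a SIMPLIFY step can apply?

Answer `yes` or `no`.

Expression: (((9+(6*(7*z)))+((z*5)+((z*x)+11)))*(((3+a)+a)+((5*(x+z))+((a+b)*(5+z)))))
Scanning for simplifiable subexpressions (pre-order)...
  at root: (((9+(6*(7*z)))+((z*5)+((z*x)+11)))*(((3+a)+a)+((5*(x+z))+((a+b)*(5+z))))) (not simplifiable)
  at L: ((9+(6*(7*z)))+((z*5)+((z*x)+11))) (not simplifiable)
  at LL: (9+(6*(7*z))) (not simplifiable)
  at LLR: (6*(7*z)) (not simplifiable)
  at LLRR: (7*z) (not simplifiable)
  at LR: ((z*5)+((z*x)+11)) (not simplifiable)
  at LRL: (z*5) (not simplifiable)
  at LRR: ((z*x)+11) (not simplifiable)
  at LRRL: (z*x) (not simplifiable)
  at R: (((3+a)+a)+((5*(x+z))+((a+b)*(5+z)))) (not simplifiable)
  at RL: ((3+a)+a) (not simplifiable)
  at RLL: (3+a) (not simplifiable)
  at RR: ((5*(x+z))+((a+b)*(5+z))) (not simplifiable)
  at RRL: (5*(x+z)) (not simplifiable)
  at RRLR: (x+z) (not simplifiable)
  at RRR: ((a+b)*(5+z)) (not simplifiable)
  at RRRL: (a+b) (not simplifiable)
  at RRRR: (5+z) (not simplifiable)
Result: no simplifiable subexpression found -> normal form.

Answer: yes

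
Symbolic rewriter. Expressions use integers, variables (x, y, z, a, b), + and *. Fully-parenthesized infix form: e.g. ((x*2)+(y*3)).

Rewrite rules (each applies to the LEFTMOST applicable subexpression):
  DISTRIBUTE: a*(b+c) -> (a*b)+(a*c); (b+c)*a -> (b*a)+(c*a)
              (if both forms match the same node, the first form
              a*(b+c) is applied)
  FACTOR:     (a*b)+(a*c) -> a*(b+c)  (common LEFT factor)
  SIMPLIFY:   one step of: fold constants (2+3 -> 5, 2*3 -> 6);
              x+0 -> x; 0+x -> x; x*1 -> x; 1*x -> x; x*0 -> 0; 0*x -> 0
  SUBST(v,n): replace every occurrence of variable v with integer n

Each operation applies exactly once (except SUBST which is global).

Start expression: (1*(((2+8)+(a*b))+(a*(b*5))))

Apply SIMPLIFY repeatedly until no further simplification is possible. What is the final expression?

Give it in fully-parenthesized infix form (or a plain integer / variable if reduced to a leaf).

Start: (1*(((2+8)+(a*b))+(a*(b*5))))
Step 1: at root: (1*(((2+8)+(a*b))+(a*(b*5)))) -> (((2+8)+(a*b))+(a*(b*5))); overall: (1*(((2+8)+(a*b))+(a*(b*5)))) -> (((2+8)+(a*b))+(a*(b*5)))
Step 2: at LL: (2+8) -> 10; overall: (((2+8)+(a*b))+(a*(b*5))) -> ((10+(a*b))+(a*(b*5)))
Fixed point: ((10+(a*b))+(a*(b*5)))

Answer: ((10+(a*b))+(a*(b*5)))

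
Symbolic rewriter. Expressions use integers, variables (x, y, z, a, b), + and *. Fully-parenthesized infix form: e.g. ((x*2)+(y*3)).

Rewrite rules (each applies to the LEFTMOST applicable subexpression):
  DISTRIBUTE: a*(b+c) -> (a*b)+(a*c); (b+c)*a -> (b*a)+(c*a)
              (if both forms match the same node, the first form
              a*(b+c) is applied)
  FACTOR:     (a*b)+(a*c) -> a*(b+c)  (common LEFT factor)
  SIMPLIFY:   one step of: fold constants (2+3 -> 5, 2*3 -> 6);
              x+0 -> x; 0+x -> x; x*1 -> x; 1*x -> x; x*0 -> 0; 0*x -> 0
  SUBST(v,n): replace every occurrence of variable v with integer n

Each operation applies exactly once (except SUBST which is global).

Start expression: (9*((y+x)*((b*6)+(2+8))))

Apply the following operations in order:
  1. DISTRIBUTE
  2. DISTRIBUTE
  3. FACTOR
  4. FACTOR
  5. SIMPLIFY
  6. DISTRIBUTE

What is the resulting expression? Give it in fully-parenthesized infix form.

Start: (9*((y+x)*((b*6)+(2+8))))
Apply DISTRIBUTE at R (target: ((y+x)*((b*6)+(2+8)))): (9*((y+x)*((b*6)+(2+8)))) -> (9*(((y+x)*(b*6))+((y+x)*(2+8))))
Apply DISTRIBUTE at root (target: (9*(((y+x)*(b*6))+((y+x)*(2+8))))): (9*(((y+x)*(b*6))+((y+x)*(2+8)))) -> ((9*((y+x)*(b*6)))+(9*((y+x)*(2+8))))
Apply FACTOR at root (target: ((9*((y+x)*(b*6)))+(9*((y+x)*(2+8))))): ((9*((y+x)*(b*6)))+(9*((y+x)*(2+8)))) -> (9*(((y+x)*(b*6))+((y+x)*(2+8))))
Apply FACTOR at R (target: (((y+x)*(b*6))+((y+x)*(2+8)))): (9*(((y+x)*(b*6))+((y+x)*(2+8)))) -> (9*((y+x)*((b*6)+(2+8))))
Apply SIMPLIFY at RRR (target: (2+8)): (9*((y+x)*((b*6)+(2+8)))) -> (9*((y+x)*((b*6)+10)))
Apply DISTRIBUTE at R (target: ((y+x)*((b*6)+10))): (9*((y+x)*((b*6)+10))) -> (9*(((y+x)*(b*6))+((y+x)*10)))

Answer: (9*(((y+x)*(b*6))+((y+x)*10)))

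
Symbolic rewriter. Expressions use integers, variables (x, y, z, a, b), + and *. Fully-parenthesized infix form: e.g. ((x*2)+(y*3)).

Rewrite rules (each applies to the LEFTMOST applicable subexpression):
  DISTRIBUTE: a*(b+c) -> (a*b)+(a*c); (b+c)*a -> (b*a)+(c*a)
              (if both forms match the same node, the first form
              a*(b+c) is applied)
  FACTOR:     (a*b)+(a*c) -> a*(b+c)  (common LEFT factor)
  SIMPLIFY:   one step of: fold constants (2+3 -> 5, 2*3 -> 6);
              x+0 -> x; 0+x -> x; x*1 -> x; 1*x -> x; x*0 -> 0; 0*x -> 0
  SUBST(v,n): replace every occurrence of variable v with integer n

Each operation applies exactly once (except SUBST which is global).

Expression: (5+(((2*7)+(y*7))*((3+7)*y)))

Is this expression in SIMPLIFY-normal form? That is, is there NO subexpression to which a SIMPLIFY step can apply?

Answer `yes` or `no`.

Expression: (5+(((2*7)+(y*7))*((3+7)*y)))
Scanning for simplifiable subexpressions (pre-order)...
  at root: (5+(((2*7)+(y*7))*((3+7)*y))) (not simplifiable)
  at R: (((2*7)+(y*7))*((3+7)*y)) (not simplifiable)
  at RL: ((2*7)+(y*7)) (not simplifiable)
  at RLL: (2*7) (SIMPLIFIABLE)
  at RLR: (y*7) (not simplifiable)
  at RR: ((3+7)*y) (not simplifiable)
  at RRL: (3+7) (SIMPLIFIABLE)
Found simplifiable subexpr at path RLL: (2*7)
One SIMPLIFY step would give: (5+((14+(y*7))*((3+7)*y)))
-> NOT in normal form.

Answer: no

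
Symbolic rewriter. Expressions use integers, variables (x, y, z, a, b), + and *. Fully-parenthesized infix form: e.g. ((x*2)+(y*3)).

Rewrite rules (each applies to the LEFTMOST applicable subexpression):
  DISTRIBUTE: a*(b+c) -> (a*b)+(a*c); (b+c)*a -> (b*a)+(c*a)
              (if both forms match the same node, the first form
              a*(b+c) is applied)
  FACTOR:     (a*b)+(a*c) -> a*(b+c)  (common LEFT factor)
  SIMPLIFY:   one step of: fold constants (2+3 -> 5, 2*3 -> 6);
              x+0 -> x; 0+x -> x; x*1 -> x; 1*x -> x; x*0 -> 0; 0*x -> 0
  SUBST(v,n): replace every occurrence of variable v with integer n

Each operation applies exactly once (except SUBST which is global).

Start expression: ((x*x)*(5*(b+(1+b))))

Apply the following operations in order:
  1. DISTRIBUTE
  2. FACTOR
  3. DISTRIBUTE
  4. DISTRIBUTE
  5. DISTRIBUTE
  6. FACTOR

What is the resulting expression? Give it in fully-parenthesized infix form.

Start: ((x*x)*(5*(b+(1+b))))
Apply DISTRIBUTE at R (target: (5*(b+(1+b)))): ((x*x)*(5*(b+(1+b)))) -> ((x*x)*((5*b)+(5*(1+b))))
Apply FACTOR at R (target: ((5*b)+(5*(1+b)))): ((x*x)*((5*b)+(5*(1+b)))) -> ((x*x)*(5*(b+(1+b))))
Apply DISTRIBUTE at R (target: (5*(b+(1+b)))): ((x*x)*(5*(b+(1+b)))) -> ((x*x)*((5*b)+(5*(1+b))))
Apply DISTRIBUTE at root (target: ((x*x)*((5*b)+(5*(1+b))))): ((x*x)*((5*b)+(5*(1+b)))) -> (((x*x)*(5*b))+((x*x)*(5*(1+b))))
Apply DISTRIBUTE at RR (target: (5*(1+b))): (((x*x)*(5*b))+((x*x)*(5*(1+b)))) -> (((x*x)*(5*b))+((x*x)*((5*1)+(5*b))))
Apply FACTOR at root (target: (((x*x)*(5*b))+((x*x)*((5*1)+(5*b))))): (((x*x)*(5*b))+((x*x)*((5*1)+(5*b)))) -> ((x*x)*((5*b)+((5*1)+(5*b))))

Answer: ((x*x)*((5*b)+((5*1)+(5*b))))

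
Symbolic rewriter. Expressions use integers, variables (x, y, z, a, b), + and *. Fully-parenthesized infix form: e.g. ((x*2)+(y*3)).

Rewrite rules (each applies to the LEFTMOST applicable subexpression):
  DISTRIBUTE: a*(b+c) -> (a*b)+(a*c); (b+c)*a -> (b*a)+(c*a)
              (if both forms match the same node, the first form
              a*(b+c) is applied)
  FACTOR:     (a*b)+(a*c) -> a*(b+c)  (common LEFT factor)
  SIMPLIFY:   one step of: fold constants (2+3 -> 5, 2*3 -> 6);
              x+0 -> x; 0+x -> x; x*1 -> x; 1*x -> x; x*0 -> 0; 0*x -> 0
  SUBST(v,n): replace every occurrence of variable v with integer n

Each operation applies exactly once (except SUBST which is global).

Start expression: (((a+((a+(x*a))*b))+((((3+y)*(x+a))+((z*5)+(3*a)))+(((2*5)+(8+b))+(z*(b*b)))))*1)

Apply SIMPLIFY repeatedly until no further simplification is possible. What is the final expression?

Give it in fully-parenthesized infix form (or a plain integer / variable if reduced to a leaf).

Start: (((a+((a+(x*a))*b))+((((3+y)*(x+a))+((z*5)+(3*a)))+(((2*5)+(8+b))+(z*(b*b)))))*1)
Step 1: at root: (((a+((a+(x*a))*b))+((((3+y)*(x+a))+((z*5)+(3*a)))+(((2*5)+(8+b))+(z*(b*b)))))*1) -> ((a+((a+(x*a))*b))+((((3+y)*(x+a))+((z*5)+(3*a)))+(((2*5)+(8+b))+(z*(b*b))))); overall: (((a+((a+(x*a))*b))+((((3+y)*(x+a))+((z*5)+(3*a)))+(((2*5)+(8+b))+(z*(b*b)))))*1) -> ((a+((a+(x*a))*b))+((((3+y)*(x+a))+((z*5)+(3*a)))+(((2*5)+(8+b))+(z*(b*b)))))
Step 2: at RRLL: (2*5) -> 10; overall: ((a+((a+(x*a))*b))+((((3+y)*(x+a))+((z*5)+(3*a)))+(((2*5)+(8+b))+(z*(b*b))))) -> ((a+((a+(x*a))*b))+((((3+y)*(x+a))+((z*5)+(3*a)))+((10+(8+b))+(z*(b*b)))))
Fixed point: ((a+((a+(x*a))*b))+((((3+y)*(x+a))+((z*5)+(3*a)))+((10+(8+b))+(z*(b*b)))))

Answer: ((a+((a+(x*a))*b))+((((3+y)*(x+a))+((z*5)+(3*a)))+((10+(8+b))+(z*(b*b)))))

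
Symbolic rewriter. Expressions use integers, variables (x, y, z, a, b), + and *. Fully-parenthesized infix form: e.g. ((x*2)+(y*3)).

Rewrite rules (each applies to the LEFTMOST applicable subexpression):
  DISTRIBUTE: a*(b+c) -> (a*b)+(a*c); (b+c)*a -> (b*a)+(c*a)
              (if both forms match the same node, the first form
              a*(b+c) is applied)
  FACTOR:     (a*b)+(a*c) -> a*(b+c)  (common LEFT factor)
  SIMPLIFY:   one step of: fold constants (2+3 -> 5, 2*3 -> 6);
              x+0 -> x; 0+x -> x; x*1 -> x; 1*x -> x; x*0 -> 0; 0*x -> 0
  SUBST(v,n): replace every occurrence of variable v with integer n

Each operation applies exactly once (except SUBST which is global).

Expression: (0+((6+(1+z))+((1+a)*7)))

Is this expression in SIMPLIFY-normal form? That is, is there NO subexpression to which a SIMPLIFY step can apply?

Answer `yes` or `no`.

Answer: no

Derivation:
Expression: (0+((6+(1+z))+((1+a)*7)))
Scanning for simplifiable subexpressions (pre-order)...
  at root: (0+((6+(1+z))+((1+a)*7))) (SIMPLIFIABLE)
  at R: ((6+(1+z))+((1+a)*7)) (not simplifiable)
  at RL: (6+(1+z)) (not simplifiable)
  at RLR: (1+z) (not simplifiable)
  at RR: ((1+a)*7) (not simplifiable)
  at RRL: (1+a) (not simplifiable)
Found simplifiable subexpr at path root: (0+((6+(1+z))+((1+a)*7)))
One SIMPLIFY step would give: ((6+(1+z))+((1+a)*7))
-> NOT in normal form.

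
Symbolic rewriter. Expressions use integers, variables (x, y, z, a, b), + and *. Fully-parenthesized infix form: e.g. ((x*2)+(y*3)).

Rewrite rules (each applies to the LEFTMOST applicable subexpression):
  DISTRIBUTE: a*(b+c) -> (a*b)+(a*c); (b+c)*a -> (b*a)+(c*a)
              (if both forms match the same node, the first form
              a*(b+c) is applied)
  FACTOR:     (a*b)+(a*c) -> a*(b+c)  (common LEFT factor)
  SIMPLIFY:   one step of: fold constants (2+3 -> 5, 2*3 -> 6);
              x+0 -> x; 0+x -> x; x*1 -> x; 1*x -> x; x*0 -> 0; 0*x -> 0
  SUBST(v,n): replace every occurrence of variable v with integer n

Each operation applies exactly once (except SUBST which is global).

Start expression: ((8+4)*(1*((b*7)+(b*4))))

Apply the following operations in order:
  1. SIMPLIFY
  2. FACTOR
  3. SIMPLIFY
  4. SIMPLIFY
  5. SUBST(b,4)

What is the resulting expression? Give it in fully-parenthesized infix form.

Answer: (12*(4*11))

Derivation:
Start: ((8+4)*(1*((b*7)+(b*4))))
Apply SIMPLIFY at L (target: (8+4)): ((8+4)*(1*((b*7)+(b*4)))) -> (12*(1*((b*7)+(b*4))))
Apply FACTOR at RR (target: ((b*7)+(b*4))): (12*(1*((b*7)+(b*4)))) -> (12*(1*(b*(7+4))))
Apply SIMPLIFY at R (target: (1*(b*(7+4)))): (12*(1*(b*(7+4)))) -> (12*(b*(7+4)))
Apply SIMPLIFY at RR (target: (7+4)): (12*(b*(7+4))) -> (12*(b*11))
Apply SUBST(b,4): (12*(b*11)) -> (12*(4*11))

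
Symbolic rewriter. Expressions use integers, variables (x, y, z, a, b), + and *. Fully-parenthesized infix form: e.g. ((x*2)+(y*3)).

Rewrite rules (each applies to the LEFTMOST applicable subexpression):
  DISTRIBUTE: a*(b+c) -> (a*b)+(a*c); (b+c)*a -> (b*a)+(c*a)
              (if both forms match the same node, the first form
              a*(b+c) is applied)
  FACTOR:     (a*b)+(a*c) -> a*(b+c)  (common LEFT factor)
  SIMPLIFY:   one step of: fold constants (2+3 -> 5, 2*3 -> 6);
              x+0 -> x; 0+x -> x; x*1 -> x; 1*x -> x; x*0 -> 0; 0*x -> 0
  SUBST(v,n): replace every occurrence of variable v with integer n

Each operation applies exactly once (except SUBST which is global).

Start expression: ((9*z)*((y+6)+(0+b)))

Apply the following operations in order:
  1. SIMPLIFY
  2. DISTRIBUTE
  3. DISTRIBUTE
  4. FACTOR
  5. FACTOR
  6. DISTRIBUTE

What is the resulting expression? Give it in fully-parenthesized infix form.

Start: ((9*z)*((y+6)+(0+b)))
Apply SIMPLIFY at RR (target: (0+b)): ((9*z)*((y+6)+(0+b))) -> ((9*z)*((y+6)+b))
Apply DISTRIBUTE at root (target: ((9*z)*((y+6)+b))): ((9*z)*((y+6)+b)) -> (((9*z)*(y+6))+((9*z)*b))
Apply DISTRIBUTE at L (target: ((9*z)*(y+6))): (((9*z)*(y+6))+((9*z)*b)) -> ((((9*z)*y)+((9*z)*6))+((9*z)*b))
Apply FACTOR at L (target: (((9*z)*y)+((9*z)*6))): ((((9*z)*y)+((9*z)*6))+((9*z)*b)) -> (((9*z)*(y+6))+((9*z)*b))
Apply FACTOR at root (target: (((9*z)*(y+6))+((9*z)*b))): (((9*z)*(y+6))+((9*z)*b)) -> ((9*z)*((y+6)+b))
Apply DISTRIBUTE at root (target: ((9*z)*((y+6)+b))): ((9*z)*((y+6)+b)) -> (((9*z)*(y+6))+((9*z)*b))

Answer: (((9*z)*(y+6))+((9*z)*b))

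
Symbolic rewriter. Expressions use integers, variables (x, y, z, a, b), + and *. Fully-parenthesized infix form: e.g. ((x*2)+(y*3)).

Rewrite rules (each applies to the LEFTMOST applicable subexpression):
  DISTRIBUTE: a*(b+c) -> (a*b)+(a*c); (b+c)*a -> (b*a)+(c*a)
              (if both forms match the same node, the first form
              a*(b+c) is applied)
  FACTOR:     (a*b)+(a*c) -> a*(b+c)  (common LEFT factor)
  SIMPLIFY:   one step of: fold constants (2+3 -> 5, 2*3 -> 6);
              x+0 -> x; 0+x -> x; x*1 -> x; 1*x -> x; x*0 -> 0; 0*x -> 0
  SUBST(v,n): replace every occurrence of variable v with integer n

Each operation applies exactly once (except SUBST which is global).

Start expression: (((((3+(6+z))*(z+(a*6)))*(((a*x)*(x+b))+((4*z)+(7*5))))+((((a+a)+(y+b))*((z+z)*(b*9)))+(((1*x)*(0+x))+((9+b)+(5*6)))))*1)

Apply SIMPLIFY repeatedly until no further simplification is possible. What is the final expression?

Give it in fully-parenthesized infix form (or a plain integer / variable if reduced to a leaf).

Answer: ((((3+(6+z))*(z+(a*6)))*(((a*x)*(x+b))+((4*z)+35)))+((((a+a)+(y+b))*((z+z)*(b*9)))+((x*x)+((9+b)+30))))

Derivation:
Start: (((((3+(6+z))*(z+(a*6)))*(((a*x)*(x+b))+((4*z)+(7*5))))+((((a+a)+(y+b))*((z+z)*(b*9)))+(((1*x)*(0+x))+((9+b)+(5*6)))))*1)
Step 1: at root: (((((3+(6+z))*(z+(a*6)))*(((a*x)*(x+b))+((4*z)+(7*5))))+((((a+a)+(y+b))*((z+z)*(b*9)))+(((1*x)*(0+x))+((9+b)+(5*6)))))*1) -> ((((3+(6+z))*(z+(a*6)))*(((a*x)*(x+b))+((4*z)+(7*5))))+((((a+a)+(y+b))*((z+z)*(b*9)))+(((1*x)*(0+x))+((9+b)+(5*6))))); overall: (((((3+(6+z))*(z+(a*6)))*(((a*x)*(x+b))+((4*z)+(7*5))))+((((a+a)+(y+b))*((z+z)*(b*9)))+(((1*x)*(0+x))+((9+b)+(5*6)))))*1) -> ((((3+(6+z))*(z+(a*6)))*(((a*x)*(x+b))+((4*z)+(7*5))))+((((a+a)+(y+b))*((z+z)*(b*9)))+(((1*x)*(0+x))+((9+b)+(5*6)))))
Step 2: at LRRR: (7*5) -> 35; overall: ((((3+(6+z))*(z+(a*6)))*(((a*x)*(x+b))+((4*z)+(7*5))))+((((a+a)+(y+b))*((z+z)*(b*9)))+(((1*x)*(0+x))+((9+b)+(5*6))))) -> ((((3+(6+z))*(z+(a*6)))*(((a*x)*(x+b))+((4*z)+35)))+((((a+a)+(y+b))*((z+z)*(b*9)))+(((1*x)*(0+x))+((9+b)+(5*6)))))
Step 3: at RRLL: (1*x) -> x; overall: ((((3+(6+z))*(z+(a*6)))*(((a*x)*(x+b))+((4*z)+35)))+((((a+a)+(y+b))*((z+z)*(b*9)))+(((1*x)*(0+x))+((9+b)+(5*6))))) -> ((((3+(6+z))*(z+(a*6)))*(((a*x)*(x+b))+((4*z)+35)))+((((a+a)+(y+b))*((z+z)*(b*9)))+((x*(0+x))+((9+b)+(5*6)))))
Step 4: at RRLR: (0+x) -> x; overall: ((((3+(6+z))*(z+(a*6)))*(((a*x)*(x+b))+((4*z)+35)))+((((a+a)+(y+b))*((z+z)*(b*9)))+((x*(0+x))+((9+b)+(5*6))))) -> ((((3+(6+z))*(z+(a*6)))*(((a*x)*(x+b))+((4*z)+35)))+((((a+a)+(y+b))*((z+z)*(b*9)))+((x*x)+((9+b)+(5*6)))))
Step 5: at RRRR: (5*6) -> 30; overall: ((((3+(6+z))*(z+(a*6)))*(((a*x)*(x+b))+((4*z)+35)))+((((a+a)+(y+b))*((z+z)*(b*9)))+((x*x)+((9+b)+(5*6))))) -> ((((3+(6+z))*(z+(a*6)))*(((a*x)*(x+b))+((4*z)+35)))+((((a+a)+(y+b))*((z+z)*(b*9)))+((x*x)+((9+b)+30))))
Fixed point: ((((3+(6+z))*(z+(a*6)))*(((a*x)*(x+b))+((4*z)+35)))+((((a+a)+(y+b))*((z+z)*(b*9)))+((x*x)+((9+b)+30))))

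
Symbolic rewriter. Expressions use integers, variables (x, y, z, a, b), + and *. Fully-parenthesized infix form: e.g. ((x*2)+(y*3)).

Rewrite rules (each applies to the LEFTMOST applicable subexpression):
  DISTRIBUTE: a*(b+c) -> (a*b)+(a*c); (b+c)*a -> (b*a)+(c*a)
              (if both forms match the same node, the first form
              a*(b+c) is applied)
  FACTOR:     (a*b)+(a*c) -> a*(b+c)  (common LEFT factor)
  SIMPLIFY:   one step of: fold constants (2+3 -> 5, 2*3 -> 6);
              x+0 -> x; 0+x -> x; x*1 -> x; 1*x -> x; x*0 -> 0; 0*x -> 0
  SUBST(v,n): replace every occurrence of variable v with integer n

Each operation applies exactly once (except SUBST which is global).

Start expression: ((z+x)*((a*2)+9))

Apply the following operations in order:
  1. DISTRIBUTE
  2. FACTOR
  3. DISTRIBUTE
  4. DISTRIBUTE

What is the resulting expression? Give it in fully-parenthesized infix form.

Start: ((z+x)*((a*2)+9))
Apply DISTRIBUTE at root (target: ((z+x)*((a*2)+9))): ((z+x)*((a*2)+9)) -> (((z+x)*(a*2))+((z+x)*9))
Apply FACTOR at root (target: (((z+x)*(a*2))+((z+x)*9))): (((z+x)*(a*2))+((z+x)*9)) -> ((z+x)*((a*2)+9))
Apply DISTRIBUTE at root (target: ((z+x)*((a*2)+9))): ((z+x)*((a*2)+9)) -> (((z+x)*(a*2))+((z+x)*9))
Apply DISTRIBUTE at L (target: ((z+x)*(a*2))): (((z+x)*(a*2))+((z+x)*9)) -> (((z*(a*2))+(x*(a*2)))+((z+x)*9))

Answer: (((z*(a*2))+(x*(a*2)))+((z+x)*9))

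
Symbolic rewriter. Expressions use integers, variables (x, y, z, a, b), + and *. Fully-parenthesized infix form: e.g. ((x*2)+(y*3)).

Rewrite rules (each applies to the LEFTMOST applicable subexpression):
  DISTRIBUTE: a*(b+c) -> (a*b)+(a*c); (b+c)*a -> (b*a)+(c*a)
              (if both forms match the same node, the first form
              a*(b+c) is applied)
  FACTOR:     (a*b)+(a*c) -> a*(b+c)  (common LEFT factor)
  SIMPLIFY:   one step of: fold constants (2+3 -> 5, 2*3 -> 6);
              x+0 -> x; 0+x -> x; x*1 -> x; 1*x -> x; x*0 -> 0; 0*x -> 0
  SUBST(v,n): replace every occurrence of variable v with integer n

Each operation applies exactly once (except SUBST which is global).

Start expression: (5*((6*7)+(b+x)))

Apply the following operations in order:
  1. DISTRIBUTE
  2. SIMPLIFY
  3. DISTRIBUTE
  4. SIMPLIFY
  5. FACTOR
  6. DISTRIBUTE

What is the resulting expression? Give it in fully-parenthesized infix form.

Answer: (210+((5*b)+(5*x)))

Derivation:
Start: (5*((6*7)+(b+x)))
Apply DISTRIBUTE at root (target: (5*((6*7)+(b+x)))): (5*((6*7)+(b+x))) -> ((5*(6*7))+(5*(b+x)))
Apply SIMPLIFY at LR (target: (6*7)): ((5*(6*7))+(5*(b+x))) -> ((5*42)+(5*(b+x)))
Apply DISTRIBUTE at R (target: (5*(b+x))): ((5*42)+(5*(b+x))) -> ((5*42)+((5*b)+(5*x)))
Apply SIMPLIFY at L (target: (5*42)): ((5*42)+((5*b)+(5*x))) -> (210+((5*b)+(5*x)))
Apply FACTOR at R (target: ((5*b)+(5*x))): (210+((5*b)+(5*x))) -> (210+(5*(b+x)))
Apply DISTRIBUTE at R (target: (5*(b+x))): (210+(5*(b+x))) -> (210+((5*b)+(5*x)))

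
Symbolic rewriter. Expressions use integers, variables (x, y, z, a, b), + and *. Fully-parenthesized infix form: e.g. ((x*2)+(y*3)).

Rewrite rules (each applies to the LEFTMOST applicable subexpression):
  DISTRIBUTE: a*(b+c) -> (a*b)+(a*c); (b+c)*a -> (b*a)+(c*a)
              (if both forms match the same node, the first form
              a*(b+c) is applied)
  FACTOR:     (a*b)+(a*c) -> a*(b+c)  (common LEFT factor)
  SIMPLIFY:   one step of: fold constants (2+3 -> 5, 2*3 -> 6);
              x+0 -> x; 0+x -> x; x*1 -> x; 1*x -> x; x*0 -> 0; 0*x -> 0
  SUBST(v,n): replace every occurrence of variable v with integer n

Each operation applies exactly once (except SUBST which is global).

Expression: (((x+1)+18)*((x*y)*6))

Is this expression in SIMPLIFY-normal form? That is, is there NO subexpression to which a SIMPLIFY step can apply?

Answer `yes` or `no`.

Expression: (((x+1)+18)*((x*y)*6))
Scanning for simplifiable subexpressions (pre-order)...
  at root: (((x+1)+18)*((x*y)*6)) (not simplifiable)
  at L: ((x+1)+18) (not simplifiable)
  at LL: (x+1) (not simplifiable)
  at R: ((x*y)*6) (not simplifiable)
  at RL: (x*y) (not simplifiable)
Result: no simplifiable subexpression found -> normal form.

Answer: yes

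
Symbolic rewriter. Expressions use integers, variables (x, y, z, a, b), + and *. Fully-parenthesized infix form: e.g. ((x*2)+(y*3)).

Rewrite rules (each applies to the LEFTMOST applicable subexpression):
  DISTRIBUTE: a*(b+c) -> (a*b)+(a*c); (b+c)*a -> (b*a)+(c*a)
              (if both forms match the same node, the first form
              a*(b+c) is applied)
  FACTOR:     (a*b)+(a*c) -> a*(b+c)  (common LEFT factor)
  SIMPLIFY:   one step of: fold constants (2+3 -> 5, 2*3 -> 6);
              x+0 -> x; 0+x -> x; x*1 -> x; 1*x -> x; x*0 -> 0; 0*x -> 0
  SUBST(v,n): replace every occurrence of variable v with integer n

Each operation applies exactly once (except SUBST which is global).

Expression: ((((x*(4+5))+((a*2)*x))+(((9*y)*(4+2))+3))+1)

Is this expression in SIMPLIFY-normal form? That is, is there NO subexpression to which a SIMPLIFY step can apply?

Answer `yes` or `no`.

Expression: ((((x*(4+5))+((a*2)*x))+(((9*y)*(4+2))+3))+1)
Scanning for simplifiable subexpressions (pre-order)...
  at root: ((((x*(4+5))+((a*2)*x))+(((9*y)*(4+2))+3))+1) (not simplifiable)
  at L: (((x*(4+5))+((a*2)*x))+(((9*y)*(4+2))+3)) (not simplifiable)
  at LL: ((x*(4+5))+((a*2)*x)) (not simplifiable)
  at LLL: (x*(4+5)) (not simplifiable)
  at LLLR: (4+5) (SIMPLIFIABLE)
  at LLR: ((a*2)*x) (not simplifiable)
  at LLRL: (a*2) (not simplifiable)
  at LR: (((9*y)*(4+2))+3) (not simplifiable)
  at LRL: ((9*y)*(4+2)) (not simplifiable)
  at LRLL: (9*y) (not simplifiable)
  at LRLR: (4+2) (SIMPLIFIABLE)
Found simplifiable subexpr at path LLLR: (4+5)
One SIMPLIFY step would give: ((((x*9)+((a*2)*x))+(((9*y)*(4+2))+3))+1)
-> NOT in normal form.

Answer: no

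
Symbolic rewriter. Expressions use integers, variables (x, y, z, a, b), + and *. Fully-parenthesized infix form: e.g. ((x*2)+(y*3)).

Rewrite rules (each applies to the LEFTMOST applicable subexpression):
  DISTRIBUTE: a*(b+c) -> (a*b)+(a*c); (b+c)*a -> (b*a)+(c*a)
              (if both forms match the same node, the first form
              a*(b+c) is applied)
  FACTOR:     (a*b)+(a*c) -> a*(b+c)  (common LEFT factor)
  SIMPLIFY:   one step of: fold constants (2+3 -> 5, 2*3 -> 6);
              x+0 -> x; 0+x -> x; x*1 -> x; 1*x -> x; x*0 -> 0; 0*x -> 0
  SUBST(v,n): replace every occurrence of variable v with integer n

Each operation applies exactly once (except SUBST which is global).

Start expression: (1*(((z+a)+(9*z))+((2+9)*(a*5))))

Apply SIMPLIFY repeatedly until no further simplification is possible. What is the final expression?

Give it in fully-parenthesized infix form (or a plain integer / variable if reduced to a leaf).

Start: (1*(((z+a)+(9*z))+((2+9)*(a*5))))
Step 1: at root: (1*(((z+a)+(9*z))+((2+9)*(a*5)))) -> (((z+a)+(9*z))+((2+9)*(a*5))); overall: (1*(((z+a)+(9*z))+((2+9)*(a*5)))) -> (((z+a)+(9*z))+((2+9)*(a*5)))
Step 2: at RL: (2+9) -> 11; overall: (((z+a)+(9*z))+((2+9)*(a*5))) -> (((z+a)+(9*z))+(11*(a*5)))
Fixed point: (((z+a)+(9*z))+(11*(a*5)))

Answer: (((z+a)+(9*z))+(11*(a*5)))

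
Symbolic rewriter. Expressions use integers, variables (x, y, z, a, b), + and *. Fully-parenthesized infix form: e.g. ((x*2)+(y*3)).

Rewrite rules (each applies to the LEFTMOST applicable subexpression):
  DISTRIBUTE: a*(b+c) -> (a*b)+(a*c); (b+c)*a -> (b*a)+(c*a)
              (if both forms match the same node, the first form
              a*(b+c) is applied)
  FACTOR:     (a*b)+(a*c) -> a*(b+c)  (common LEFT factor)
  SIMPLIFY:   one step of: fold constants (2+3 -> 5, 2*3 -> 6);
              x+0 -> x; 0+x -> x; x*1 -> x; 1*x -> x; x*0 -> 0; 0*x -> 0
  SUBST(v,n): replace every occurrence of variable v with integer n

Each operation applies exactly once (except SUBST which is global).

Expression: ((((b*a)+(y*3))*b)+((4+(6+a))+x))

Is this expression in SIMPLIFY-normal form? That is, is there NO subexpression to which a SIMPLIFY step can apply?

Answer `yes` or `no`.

Answer: yes

Derivation:
Expression: ((((b*a)+(y*3))*b)+((4+(6+a))+x))
Scanning for simplifiable subexpressions (pre-order)...
  at root: ((((b*a)+(y*3))*b)+((4+(6+a))+x)) (not simplifiable)
  at L: (((b*a)+(y*3))*b) (not simplifiable)
  at LL: ((b*a)+(y*3)) (not simplifiable)
  at LLL: (b*a) (not simplifiable)
  at LLR: (y*3) (not simplifiable)
  at R: ((4+(6+a))+x) (not simplifiable)
  at RL: (4+(6+a)) (not simplifiable)
  at RLR: (6+a) (not simplifiable)
Result: no simplifiable subexpression found -> normal form.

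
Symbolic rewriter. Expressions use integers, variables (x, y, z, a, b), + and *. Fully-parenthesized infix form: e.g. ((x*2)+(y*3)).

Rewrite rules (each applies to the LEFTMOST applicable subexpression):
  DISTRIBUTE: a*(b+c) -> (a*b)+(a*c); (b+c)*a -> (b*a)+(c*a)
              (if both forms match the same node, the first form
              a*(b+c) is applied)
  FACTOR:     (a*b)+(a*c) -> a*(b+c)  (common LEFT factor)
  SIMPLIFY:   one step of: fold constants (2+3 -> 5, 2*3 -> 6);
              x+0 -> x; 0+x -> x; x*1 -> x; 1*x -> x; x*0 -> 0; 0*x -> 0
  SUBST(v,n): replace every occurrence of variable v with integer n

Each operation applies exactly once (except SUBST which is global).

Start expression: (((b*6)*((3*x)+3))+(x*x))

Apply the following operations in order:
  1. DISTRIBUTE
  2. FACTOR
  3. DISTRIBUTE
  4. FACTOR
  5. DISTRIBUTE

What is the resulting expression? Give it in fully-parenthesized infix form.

Start: (((b*6)*((3*x)+3))+(x*x))
Apply DISTRIBUTE at L (target: ((b*6)*((3*x)+3))): (((b*6)*((3*x)+3))+(x*x)) -> ((((b*6)*(3*x))+((b*6)*3))+(x*x))
Apply FACTOR at L (target: (((b*6)*(3*x))+((b*6)*3))): ((((b*6)*(3*x))+((b*6)*3))+(x*x)) -> (((b*6)*((3*x)+3))+(x*x))
Apply DISTRIBUTE at L (target: ((b*6)*((3*x)+3))): (((b*6)*((3*x)+3))+(x*x)) -> ((((b*6)*(3*x))+((b*6)*3))+(x*x))
Apply FACTOR at L (target: (((b*6)*(3*x))+((b*6)*3))): ((((b*6)*(3*x))+((b*6)*3))+(x*x)) -> (((b*6)*((3*x)+3))+(x*x))
Apply DISTRIBUTE at L (target: ((b*6)*((3*x)+3))): (((b*6)*((3*x)+3))+(x*x)) -> ((((b*6)*(3*x))+((b*6)*3))+(x*x))

Answer: ((((b*6)*(3*x))+((b*6)*3))+(x*x))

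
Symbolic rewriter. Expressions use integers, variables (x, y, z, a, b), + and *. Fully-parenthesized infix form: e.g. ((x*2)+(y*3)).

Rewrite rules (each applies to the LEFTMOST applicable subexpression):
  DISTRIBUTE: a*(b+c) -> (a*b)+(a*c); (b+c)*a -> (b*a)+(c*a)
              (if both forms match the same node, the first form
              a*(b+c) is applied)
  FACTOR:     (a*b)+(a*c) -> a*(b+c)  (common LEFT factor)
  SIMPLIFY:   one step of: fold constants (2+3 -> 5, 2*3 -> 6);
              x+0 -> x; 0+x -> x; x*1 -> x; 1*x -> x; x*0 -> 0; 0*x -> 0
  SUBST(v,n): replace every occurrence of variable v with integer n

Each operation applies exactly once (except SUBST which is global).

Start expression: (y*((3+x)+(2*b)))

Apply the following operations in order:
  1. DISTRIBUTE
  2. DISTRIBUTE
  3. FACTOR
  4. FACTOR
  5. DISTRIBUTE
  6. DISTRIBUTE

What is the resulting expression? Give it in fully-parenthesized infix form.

Start: (y*((3+x)+(2*b)))
Apply DISTRIBUTE at root (target: (y*((3+x)+(2*b)))): (y*((3+x)+(2*b))) -> ((y*(3+x))+(y*(2*b)))
Apply DISTRIBUTE at L (target: (y*(3+x))): ((y*(3+x))+(y*(2*b))) -> (((y*3)+(y*x))+(y*(2*b)))
Apply FACTOR at L (target: ((y*3)+(y*x))): (((y*3)+(y*x))+(y*(2*b))) -> ((y*(3+x))+(y*(2*b)))
Apply FACTOR at root (target: ((y*(3+x))+(y*(2*b)))): ((y*(3+x))+(y*(2*b))) -> (y*((3+x)+(2*b)))
Apply DISTRIBUTE at root (target: (y*((3+x)+(2*b)))): (y*((3+x)+(2*b))) -> ((y*(3+x))+(y*(2*b)))
Apply DISTRIBUTE at L (target: (y*(3+x))): ((y*(3+x))+(y*(2*b))) -> (((y*3)+(y*x))+(y*(2*b)))

Answer: (((y*3)+(y*x))+(y*(2*b)))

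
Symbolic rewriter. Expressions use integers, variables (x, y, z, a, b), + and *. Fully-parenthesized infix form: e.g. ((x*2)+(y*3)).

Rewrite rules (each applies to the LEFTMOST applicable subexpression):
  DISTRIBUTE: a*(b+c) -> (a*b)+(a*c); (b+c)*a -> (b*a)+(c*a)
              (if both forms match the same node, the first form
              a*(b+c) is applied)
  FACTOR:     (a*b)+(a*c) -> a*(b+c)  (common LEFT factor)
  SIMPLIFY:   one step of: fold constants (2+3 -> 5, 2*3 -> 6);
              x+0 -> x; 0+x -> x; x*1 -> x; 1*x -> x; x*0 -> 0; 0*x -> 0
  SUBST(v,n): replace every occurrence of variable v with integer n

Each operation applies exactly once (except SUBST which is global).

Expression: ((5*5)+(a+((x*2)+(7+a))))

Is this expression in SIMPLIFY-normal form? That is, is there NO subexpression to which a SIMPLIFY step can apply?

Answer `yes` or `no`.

Answer: no

Derivation:
Expression: ((5*5)+(a+((x*2)+(7+a))))
Scanning for simplifiable subexpressions (pre-order)...
  at root: ((5*5)+(a+((x*2)+(7+a)))) (not simplifiable)
  at L: (5*5) (SIMPLIFIABLE)
  at R: (a+((x*2)+(7+a))) (not simplifiable)
  at RR: ((x*2)+(7+a)) (not simplifiable)
  at RRL: (x*2) (not simplifiable)
  at RRR: (7+a) (not simplifiable)
Found simplifiable subexpr at path L: (5*5)
One SIMPLIFY step would give: (25+(a+((x*2)+(7+a))))
-> NOT in normal form.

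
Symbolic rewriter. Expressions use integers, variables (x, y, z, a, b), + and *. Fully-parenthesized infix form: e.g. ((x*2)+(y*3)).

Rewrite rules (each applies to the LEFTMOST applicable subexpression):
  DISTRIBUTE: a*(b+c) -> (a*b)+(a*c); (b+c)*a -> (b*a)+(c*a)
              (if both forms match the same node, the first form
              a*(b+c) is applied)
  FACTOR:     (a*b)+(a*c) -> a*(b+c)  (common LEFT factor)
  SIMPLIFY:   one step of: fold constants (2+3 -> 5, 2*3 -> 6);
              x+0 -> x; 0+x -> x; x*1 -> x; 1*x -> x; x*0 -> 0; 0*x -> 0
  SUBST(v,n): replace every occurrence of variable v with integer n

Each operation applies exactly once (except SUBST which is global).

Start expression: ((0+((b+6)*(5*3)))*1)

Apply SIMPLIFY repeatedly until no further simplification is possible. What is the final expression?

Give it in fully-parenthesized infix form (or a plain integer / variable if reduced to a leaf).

Answer: ((b+6)*15)

Derivation:
Start: ((0+((b+6)*(5*3)))*1)
Step 1: at root: ((0+((b+6)*(5*3)))*1) -> (0+((b+6)*(5*3))); overall: ((0+((b+6)*(5*3)))*1) -> (0+((b+6)*(5*3)))
Step 2: at root: (0+((b+6)*(5*3))) -> ((b+6)*(5*3)); overall: (0+((b+6)*(5*3))) -> ((b+6)*(5*3))
Step 3: at R: (5*3) -> 15; overall: ((b+6)*(5*3)) -> ((b+6)*15)
Fixed point: ((b+6)*15)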